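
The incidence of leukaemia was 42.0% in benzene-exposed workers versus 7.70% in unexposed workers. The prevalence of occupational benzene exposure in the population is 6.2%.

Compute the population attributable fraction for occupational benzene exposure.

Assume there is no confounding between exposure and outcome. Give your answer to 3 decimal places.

PAF ≈ 0.216

p₁ = 0.42, p₀ = 0.077.
Overall risk P(Y=1) = π·p₁ + (1−π)·p₀ = 0.062×0.42 + 0.938×0.077 = 0.098266.
Under exogeneity, PAF = [P(Y=1) − p₀] / P(Y=1).
PAF = (0.098266 − 0.077) / 0.098266 ≈ 0.2164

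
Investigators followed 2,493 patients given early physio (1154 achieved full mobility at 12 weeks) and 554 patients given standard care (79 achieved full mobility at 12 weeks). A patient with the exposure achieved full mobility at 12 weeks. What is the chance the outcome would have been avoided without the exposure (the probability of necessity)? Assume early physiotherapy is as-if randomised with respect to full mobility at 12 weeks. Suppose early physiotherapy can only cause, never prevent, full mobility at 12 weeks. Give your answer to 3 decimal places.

PN ≈ 0.692

p₁ = P(outcome | exposed) = 1154/2493 = 0.4629
p₀ = P(outcome | unexposed) = 79/554 = 0.1426
Under exogeneity and monotonicity, PN = (p₁ − p₀) / p₁.
PN = (0.4629 − 0.1426) / 0.4629 = 0.3203 / 0.4629 ≈ 0.6919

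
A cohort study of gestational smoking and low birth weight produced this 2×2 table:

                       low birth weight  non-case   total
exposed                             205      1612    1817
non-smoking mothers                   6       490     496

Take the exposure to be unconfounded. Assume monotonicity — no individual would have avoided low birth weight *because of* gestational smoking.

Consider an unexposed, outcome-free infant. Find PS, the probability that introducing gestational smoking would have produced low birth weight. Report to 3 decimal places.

p₁ = P(outcome | exposed) = 205/1817 = 0.11282
p₀ = P(outcome | unexposed) = 6/496 = 0.012097
Under exogeneity and monotonicity, PS = (p₁ − p₀) / (1 − p₀).
PS = (0.11282 − 0.012097) / (1 − 0.012097) = 0.10073 / 0.9879 ≈ 0.1020

PS ≈ 0.102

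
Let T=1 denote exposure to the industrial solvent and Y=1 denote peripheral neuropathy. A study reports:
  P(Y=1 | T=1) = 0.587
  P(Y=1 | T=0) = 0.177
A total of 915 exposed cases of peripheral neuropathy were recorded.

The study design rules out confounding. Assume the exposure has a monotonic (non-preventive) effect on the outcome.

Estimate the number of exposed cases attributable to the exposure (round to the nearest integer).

about 639 cases

Let p₁ = 0.587, p₀ = 0.177.
PN = (p₁ − p₀)/p₁ = (0.587 − 0.177) / 0.587 ≈ 0.69847.
Attributable cases ≈ PN × (exposed cases) = 0.69847 × 915 ≈ 639.10.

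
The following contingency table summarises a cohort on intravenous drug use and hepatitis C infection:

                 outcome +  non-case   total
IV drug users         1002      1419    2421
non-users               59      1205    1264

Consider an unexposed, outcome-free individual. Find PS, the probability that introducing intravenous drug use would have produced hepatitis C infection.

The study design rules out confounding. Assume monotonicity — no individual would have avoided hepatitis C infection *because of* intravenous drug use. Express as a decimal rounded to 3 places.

PS ≈ 0.385

p₁ = P(outcome | exposed) = 1002/2421 = 0.41388
p₀ = P(outcome | unexposed) = 59/1264 = 0.046677
Under exogeneity and monotonicity, PS = (p₁ − p₀) / (1 − p₀).
PS = (0.41388 − 0.046677) / (1 − 0.046677) = 0.3672 / 0.95332 ≈ 0.3852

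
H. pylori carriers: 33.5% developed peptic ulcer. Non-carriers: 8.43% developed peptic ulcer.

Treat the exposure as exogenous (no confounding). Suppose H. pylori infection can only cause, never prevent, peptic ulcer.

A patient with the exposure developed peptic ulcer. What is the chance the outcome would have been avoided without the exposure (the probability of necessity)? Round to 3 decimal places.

PN ≈ 0.748

p₁ = 0.335, p₀ = 0.0843.
Under exogeneity and monotonicity, PN = (p₁ − p₀) / p₁.
PN = (0.335 − 0.0843) / 0.335 = 0.2507 / 0.335 ≈ 0.7484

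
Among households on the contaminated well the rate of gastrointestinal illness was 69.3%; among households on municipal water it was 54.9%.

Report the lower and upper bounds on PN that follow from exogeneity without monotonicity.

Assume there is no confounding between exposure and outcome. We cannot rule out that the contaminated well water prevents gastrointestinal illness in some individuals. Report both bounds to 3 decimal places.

0.208 ≤ PN ≤ 0.651

p₁ = 0.693, p₀ = 0.549.
Under exogeneity alone the bounds on PN are max{0,(p₁−p₀)/p₁} ≤ PN ≤ min{1,(1−p₀)/p₁}.
  lower = (p₁ − p₀)/p₁ = 0.144 / 0.693 ≈ 0.2078
  upper = min{1, (1 − p₀)/p₁} = 0.451 / 0.693 ≈ 0.6508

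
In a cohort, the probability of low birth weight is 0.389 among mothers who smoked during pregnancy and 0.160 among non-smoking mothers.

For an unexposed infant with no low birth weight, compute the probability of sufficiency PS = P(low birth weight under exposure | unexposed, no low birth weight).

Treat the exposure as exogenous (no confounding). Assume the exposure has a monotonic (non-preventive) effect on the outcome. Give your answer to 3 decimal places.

Let p₁ = 0.389, p₀ = 0.16.
Under exogeneity and monotonicity, PS = (p₁ − p₀) / (1 − p₀).
PS = (0.389 − 0.16) / (1 − 0.16) = 0.229 / 0.84 ≈ 0.2726

PS ≈ 0.273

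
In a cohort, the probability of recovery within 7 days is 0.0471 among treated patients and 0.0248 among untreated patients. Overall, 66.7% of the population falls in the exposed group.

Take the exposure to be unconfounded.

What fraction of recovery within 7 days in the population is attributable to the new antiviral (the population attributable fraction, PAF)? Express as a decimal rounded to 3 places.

PAF ≈ 0.375

Let p₁ = 0.0471, p₀ = 0.0248.
Overall risk P(Y=1) = π·p₁ + (1−π)·p₀ = 0.667×0.0471 + 0.333×0.0248 = 0.039674.
Under exogeneity, PAF = [P(Y=1) − p₀] / P(Y=1).
PAF = (0.039674 − 0.0248) / 0.039674 ≈ 0.3749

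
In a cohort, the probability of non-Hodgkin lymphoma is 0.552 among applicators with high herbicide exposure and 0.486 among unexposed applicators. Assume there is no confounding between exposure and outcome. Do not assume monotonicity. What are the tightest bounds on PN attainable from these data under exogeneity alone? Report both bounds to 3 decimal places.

0.120 ≤ PN ≤ 0.931

Let p₁ = 0.552, p₀ = 0.486.
Under exogeneity alone the bounds on PN are max{0,(p₁−p₀)/p₁} ≤ PN ≤ min{1,(1−p₀)/p₁}.
  lower = (p₁ − p₀)/p₁ = 0.066 / 0.552 ≈ 0.1196
  upper = min{1, (1 − p₀)/p₁} = 0.514 / 0.552 ≈ 0.9312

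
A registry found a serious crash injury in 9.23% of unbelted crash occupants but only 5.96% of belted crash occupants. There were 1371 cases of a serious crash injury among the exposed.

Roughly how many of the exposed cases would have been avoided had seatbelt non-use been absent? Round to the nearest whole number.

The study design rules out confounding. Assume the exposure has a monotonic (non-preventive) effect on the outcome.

about 486 cases

p₁ = 0.0923, p₀ = 0.0596.
PN = (p₁ − p₀)/p₁ = (0.0923 − 0.0596) / 0.0923 ≈ 0.35428.
Attributable cases ≈ PN × (exposed cases) = 0.35428 × 1371 ≈ 485.72.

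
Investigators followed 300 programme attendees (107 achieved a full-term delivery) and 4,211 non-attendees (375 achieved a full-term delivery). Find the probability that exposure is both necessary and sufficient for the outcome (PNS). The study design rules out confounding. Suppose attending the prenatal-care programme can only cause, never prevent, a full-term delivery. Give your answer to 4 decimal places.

PNS ≈ 0.2676

p₁ = P(outcome | exposed) = 107/300 = 0.35667
p₀ = P(outcome | unexposed) = 375/4211 = 0.089052
Under exogeneity and monotonicity, PNS = p₁ − p₀.
PNS = 0.35667 − 0.089052 = 0.26761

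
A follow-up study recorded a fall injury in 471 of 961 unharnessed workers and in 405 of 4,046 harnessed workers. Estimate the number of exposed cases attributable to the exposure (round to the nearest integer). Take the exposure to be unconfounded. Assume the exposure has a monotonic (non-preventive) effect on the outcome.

p₁ = P(outcome | exposed) = 471/961 = 0.49011
p₀ = P(outcome | unexposed) = 405/4046 = 0.1001
PN = (p₁ − p₀)/p₁ = (0.49011 − 0.1001) / 0.49011 ≈ 0.79576.
Attributable cases ≈ PN × (exposed cases) = 0.79576 × 471 ≈ 374.80.

about 375 cases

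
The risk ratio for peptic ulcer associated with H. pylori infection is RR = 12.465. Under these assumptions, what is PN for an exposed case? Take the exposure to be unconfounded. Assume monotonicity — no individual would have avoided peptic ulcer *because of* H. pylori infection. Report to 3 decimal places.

Under exogeneity and monotonicity, PN = (RR − 1) / RR = 1 − 1/RR.
PN = (12.465 − 1) / 12.465 = 11.46 / 12.465 ≈ 0.9198

PN ≈ 0.920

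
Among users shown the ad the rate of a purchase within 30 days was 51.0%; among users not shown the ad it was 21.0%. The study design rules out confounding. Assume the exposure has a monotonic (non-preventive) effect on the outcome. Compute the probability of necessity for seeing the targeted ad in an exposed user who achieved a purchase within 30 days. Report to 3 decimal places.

PN ≈ 0.588

p₁ = 0.51, p₀ = 0.21.
Under exogeneity and monotonicity, PN = (p₁ − p₀) / p₁.
PN = (0.51 − 0.21) / 0.51 = 0.3 / 0.51 ≈ 0.5882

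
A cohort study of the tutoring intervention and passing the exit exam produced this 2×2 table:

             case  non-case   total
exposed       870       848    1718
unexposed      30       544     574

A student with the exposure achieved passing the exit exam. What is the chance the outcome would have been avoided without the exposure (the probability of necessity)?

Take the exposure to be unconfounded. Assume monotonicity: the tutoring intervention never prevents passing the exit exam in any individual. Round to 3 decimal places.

PN ≈ 0.897

p₁ = P(outcome | exposed) = 870/1718 = 0.5064
p₀ = P(outcome | unexposed) = 30/574 = 0.052265
Under exogeneity and monotonicity, PN = (p₁ − p₀)/p₁.
PN = (0.5064 − 0.052265) / 0.5064 ≈ 0.8968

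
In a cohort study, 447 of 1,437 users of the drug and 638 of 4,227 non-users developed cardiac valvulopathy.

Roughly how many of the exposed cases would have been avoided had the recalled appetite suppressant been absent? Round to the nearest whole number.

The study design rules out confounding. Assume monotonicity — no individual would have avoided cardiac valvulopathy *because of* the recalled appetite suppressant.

about 230 cases

p₁ = P(outcome | exposed) = 447/1437 = 0.31106
p₀ = P(outcome | unexposed) = 638/4227 = 0.15093
PN = (p₁ − p₀)/p₁ = (0.31106 − 0.15093) / 0.31106 ≈ 0.51478.
Attributable cases ≈ PN × (exposed cases) = 0.51478 × 447 ≈ 230.11.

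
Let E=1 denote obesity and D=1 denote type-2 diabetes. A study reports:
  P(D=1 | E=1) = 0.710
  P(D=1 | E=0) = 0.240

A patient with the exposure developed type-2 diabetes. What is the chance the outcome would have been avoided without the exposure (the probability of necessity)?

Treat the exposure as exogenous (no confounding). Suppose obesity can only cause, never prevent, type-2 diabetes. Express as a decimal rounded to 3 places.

Let p₁ = 0.71, p₀ = 0.24.
Under exogeneity and monotonicity, PN = (p₁ − p₀) / p₁.
PN = (0.71 − 0.24) / 0.71 = 0.47 / 0.71 ≈ 0.6620

PN ≈ 0.662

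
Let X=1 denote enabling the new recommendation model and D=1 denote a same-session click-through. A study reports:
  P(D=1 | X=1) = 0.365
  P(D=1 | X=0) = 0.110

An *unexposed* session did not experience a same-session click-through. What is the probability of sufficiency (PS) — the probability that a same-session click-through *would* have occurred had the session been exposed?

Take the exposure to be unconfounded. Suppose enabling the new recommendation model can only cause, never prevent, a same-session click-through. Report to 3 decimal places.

PS ≈ 0.287

Let p₁ = 0.365, p₀ = 0.11.
Under exogeneity and monotonicity, PS = (p₁ − p₀) / (1 − p₀).
PS = (0.365 − 0.11) / (1 − 0.11) = 0.255 / 0.89 ≈ 0.2865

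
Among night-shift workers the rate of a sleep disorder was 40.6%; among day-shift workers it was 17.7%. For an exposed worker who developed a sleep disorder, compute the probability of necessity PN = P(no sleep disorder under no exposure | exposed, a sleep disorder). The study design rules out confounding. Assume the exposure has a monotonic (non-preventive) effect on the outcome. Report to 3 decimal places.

PN ≈ 0.564

p₁ = 0.406, p₀ = 0.177.
Under exogeneity and monotonicity, PN = (p₁ − p₀) / p₁.
PN = (0.406 − 0.177) / 0.406 = 0.229 / 0.406 ≈ 0.5640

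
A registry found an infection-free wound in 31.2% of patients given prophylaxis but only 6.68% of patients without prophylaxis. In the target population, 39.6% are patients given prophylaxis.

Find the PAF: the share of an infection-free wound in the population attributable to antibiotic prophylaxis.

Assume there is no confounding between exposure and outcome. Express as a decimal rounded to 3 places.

p₁ = 0.312, p₀ = 0.0668.
Overall risk P(Y=1) = π·p₁ + (1−π)·p₀ = 0.396×0.312 + 0.604×0.0668 = 0.1639.
Under exogeneity, PAF = [P(Y=1) − p₀] / P(Y=1).
PAF = (0.1639 − 0.0668) / 0.1639 ≈ 0.5924

PAF ≈ 0.592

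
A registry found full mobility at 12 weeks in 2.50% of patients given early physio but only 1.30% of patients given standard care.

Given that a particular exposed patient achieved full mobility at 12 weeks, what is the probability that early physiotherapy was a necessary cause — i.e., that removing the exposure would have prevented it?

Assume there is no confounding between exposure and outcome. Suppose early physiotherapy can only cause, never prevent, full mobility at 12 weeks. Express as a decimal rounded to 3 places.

PN ≈ 0.480

p₁ = 0.025, p₀ = 0.013.
Under exogeneity and monotonicity, PN = (p₁ − p₀) / p₁.
PN = (0.025 − 0.013) / 0.025 = 0.012 / 0.025 ≈ 0.4800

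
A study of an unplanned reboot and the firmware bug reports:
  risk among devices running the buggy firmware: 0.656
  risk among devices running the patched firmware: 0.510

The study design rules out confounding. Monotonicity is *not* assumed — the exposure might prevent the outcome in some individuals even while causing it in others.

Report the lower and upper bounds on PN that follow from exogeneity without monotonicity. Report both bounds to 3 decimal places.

0.223 ≤ PN ≤ 0.747

Let p₁ = 0.656, p₀ = 0.51.
Under exogeneity alone the bounds on PN are max{0,(p₁−p₀)/p₁} ≤ PN ≤ min{1,(1−p₀)/p₁}.
  lower = (p₁ − p₀)/p₁ = 0.146 / 0.656 ≈ 0.2226
  upper = min{1, (1 − p₀)/p₁} = 0.49 / 0.656 ≈ 0.7470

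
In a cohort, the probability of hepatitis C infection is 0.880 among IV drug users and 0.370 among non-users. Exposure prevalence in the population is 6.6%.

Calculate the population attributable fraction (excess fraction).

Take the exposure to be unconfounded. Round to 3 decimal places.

PAF ≈ 0.083

Let p₁ = 0.88, p₀ = 0.37.
Overall risk P(Y=1) = π·p₁ + (1−π)·p₀ = 0.066×0.88 + 0.934×0.37 = 0.40366.
Under exogeneity, PAF = [P(Y=1) − p₀] / P(Y=1).
PAF = (0.40366 − 0.37) / 0.40366 ≈ 0.0834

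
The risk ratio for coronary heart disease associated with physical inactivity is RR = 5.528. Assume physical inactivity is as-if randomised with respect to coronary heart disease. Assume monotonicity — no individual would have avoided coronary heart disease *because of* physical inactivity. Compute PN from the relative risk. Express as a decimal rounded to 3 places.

Under exogeneity and monotonicity, PN = (RR − 1) / RR = 1 − 1/RR.
PN = (5.528 − 1) / 5.528 = 4.528 / 5.528 ≈ 0.8191

PN ≈ 0.819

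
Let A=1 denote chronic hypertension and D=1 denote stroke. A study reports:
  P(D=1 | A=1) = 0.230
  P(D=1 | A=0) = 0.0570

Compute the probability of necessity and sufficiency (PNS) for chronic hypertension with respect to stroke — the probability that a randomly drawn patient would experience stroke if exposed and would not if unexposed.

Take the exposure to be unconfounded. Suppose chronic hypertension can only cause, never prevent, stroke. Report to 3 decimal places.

PNS ≈ 0.173

Let p₁ = 0.23, p₀ = 0.057.
Under exogeneity and monotonicity, PNS = p₁ − p₀.
PNS = 0.23 − 0.057 = 0.173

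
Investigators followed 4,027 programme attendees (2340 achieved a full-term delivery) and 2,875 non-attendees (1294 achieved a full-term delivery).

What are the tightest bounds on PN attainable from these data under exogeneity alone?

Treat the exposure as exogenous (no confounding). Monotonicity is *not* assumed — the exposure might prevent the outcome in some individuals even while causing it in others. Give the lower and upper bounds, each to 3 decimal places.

0.225 ≤ PN ≤ 0.946

p₁ = P(outcome | exposed) = 2340/4027 = 0.58108
p₀ = P(outcome | unexposed) = 1294/2875 = 0.45009
Under exogeneity alone the bounds on PN are max{0,(p₁−p₀)/p₁} ≤ PN ≤ min{1,(1−p₀)/p₁}.
  lower = (p₁ − p₀)/p₁ = 0.13099 / 0.58108 ≈ 0.2254
  upper = min{1, (1 − p₀)/p₁} = 0.54991 / 0.58108 ≈ 0.9464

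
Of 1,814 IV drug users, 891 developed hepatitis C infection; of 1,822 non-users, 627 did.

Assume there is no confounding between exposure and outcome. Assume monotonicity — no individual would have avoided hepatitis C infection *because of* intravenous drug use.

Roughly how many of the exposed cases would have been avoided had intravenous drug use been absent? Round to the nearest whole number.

about 267 cases

p₁ = P(outcome | exposed) = 891/1814 = 0.49118
p₀ = P(outcome | unexposed) = 627/1822 = 0.34413
PN = (p₁ − p₀)/p₁ = (0.49118 − 0.34413) / 0.49118 ≈ 0.29939.
Attributable cases ≈ PN × (exposed cases) = 0.29939 × 891 ≈ 266.75.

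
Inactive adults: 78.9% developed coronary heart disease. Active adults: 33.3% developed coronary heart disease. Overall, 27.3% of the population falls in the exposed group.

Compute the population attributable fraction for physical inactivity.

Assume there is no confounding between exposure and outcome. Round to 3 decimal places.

p₁ = 0.789, p₀ = 0.333.
Overall risk P(Y=1) = π·p₁ + (1−π)·p₀ = 0.273×0.789 + 0.727×0.333 = 0.45749.
Under exogeneity, PAF = [P(Y=1) − p₀] / P(Y=1).
PAF = (0.45749 − 0.333) / 0.45749 ≈ 0.2721

PAF ≈ 0.272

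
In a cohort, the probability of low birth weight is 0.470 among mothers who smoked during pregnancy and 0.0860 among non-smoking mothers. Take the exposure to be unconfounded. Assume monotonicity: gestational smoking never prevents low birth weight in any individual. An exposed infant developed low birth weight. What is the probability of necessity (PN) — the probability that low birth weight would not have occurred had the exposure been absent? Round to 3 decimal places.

PN ≈ 0.817

Let p₁ = 0.47, p₀ = 0.086.
Under exogeneity and monotonicity, PN = (p₁ − p₀) / p₁.
PN = (0.47 − 0.086) / 0.47 = 0.384 / 0.47 ≈ 0.8170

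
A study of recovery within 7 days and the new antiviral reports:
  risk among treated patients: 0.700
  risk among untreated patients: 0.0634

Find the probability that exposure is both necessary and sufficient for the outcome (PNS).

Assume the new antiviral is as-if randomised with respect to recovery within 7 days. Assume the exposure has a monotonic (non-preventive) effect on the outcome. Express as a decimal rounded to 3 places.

Let p₁ = 0.7, p₀ = 0.0634.
Under exogeneity and monotonicity, PNS = p₁ − p₀.
PNS = 0.7 − 0.0634 = 0.6366

PNS ≈ 0.637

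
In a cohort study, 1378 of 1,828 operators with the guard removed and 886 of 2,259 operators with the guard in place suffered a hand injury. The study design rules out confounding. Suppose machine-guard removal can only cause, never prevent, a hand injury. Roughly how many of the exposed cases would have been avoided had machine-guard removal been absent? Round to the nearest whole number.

p₁ = P(outcome | exposed) = 1378/1828 = 0.75383
p₀ = P(outcome | unexposed) = 886/2259 = 0.39221
PN = (p₁ − p₀)/p₁ = (0.75383 − 0.39221) / 0.75383 ≈ 0.47971.
Attributable cases ≈ PN × (exposed cases) = 0.47971 × 1378 ≈ 661.04.

about 661 cases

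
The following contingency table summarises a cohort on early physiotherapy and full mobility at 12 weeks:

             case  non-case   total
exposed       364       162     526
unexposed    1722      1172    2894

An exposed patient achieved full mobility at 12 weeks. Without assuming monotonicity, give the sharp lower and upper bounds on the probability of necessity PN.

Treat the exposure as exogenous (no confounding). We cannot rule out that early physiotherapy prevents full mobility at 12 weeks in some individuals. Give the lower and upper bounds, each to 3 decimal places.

0.140 ≤ PN ≤ 0.585

p₁ = P(outcome | exposed) = 364/526 = 0.69202
p₀ = P(outcome | unexposed) = 1722/2894 = 0.59502
Under exogeneity alone the bounds on PN are max{0,(p₁−p₀)/p₁} ≤ PN ≤ min{1,(1−p₀)/p₁}.
  lower = (p₁ − p₀)/p₁ = 0.096991 / 0.69202 ≈ 0.1402
  upper = min{1, (1 − p₀)/p₁} = 0.40498 / 0.69202 ≈ 0.5852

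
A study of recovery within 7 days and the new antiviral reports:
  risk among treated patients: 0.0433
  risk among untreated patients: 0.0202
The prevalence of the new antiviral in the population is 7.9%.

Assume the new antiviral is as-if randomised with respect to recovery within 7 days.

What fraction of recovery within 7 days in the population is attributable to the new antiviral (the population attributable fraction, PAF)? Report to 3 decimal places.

PAF ≈ 0.083

Let p₁ = 0.0433, p₀ = 0.0202.
Overall risk P(Y=1) = π·p₁ + (1−π)·p₀ = 0.079×0.0433 + 0.921×0.0202 = 0.022025.
Under exogeneity, PAF = [P(Y=1) − p₀] / P(Y=1).
PAF = (0.022025 − 0.0202) / 0.022025 ≈ 0.0829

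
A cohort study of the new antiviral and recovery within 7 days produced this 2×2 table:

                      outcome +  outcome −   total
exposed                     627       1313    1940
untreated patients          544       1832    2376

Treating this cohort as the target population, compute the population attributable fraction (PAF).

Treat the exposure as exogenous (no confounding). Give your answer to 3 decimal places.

PAF ≈ 0.156

p₁ = P(outcome | exposed) = 627/1940 = 0.3232
p₀ = P(outcome | unexposed) = 544/2376 = 0.22896
Exposure prevalence π = 1940/4316 = 0.44949; overall risk P(Y=1) = 0.27132.
Under exogeneity, PAF = [P(Y=1) − p₀]/P(Y=1).
PAF = (0.27132 − 0.22896) / 0.27132 ≈ 0.1561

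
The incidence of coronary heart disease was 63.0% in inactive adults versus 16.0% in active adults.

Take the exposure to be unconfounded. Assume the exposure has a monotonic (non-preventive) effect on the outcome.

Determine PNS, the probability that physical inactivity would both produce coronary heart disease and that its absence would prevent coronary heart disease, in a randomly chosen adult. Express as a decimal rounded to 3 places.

p₁ = 0.63, p₀ = 0.16.
Under exogeneity and monotonicity, PNS = p₁ − p₀.
PNS = 0.63 − 0.16 = 0.47

PNS ≈ 0.470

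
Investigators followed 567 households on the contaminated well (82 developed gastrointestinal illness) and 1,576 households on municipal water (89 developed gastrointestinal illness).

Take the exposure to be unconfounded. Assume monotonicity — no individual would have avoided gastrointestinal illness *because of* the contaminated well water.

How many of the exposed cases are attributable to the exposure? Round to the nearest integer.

about 50 cases

p₁ = P(outcome | exposed) = 82/567 = 0.14462
p₀ = P(outcome | unexposed) = 89/1576 = 0.056472
PN = (p₁ − p₀)/p₁ = (0.14462 − 0.056472) / 0.14462 ≈ 0.60952.
Attributable cases ≈ PN × (exposed cases) = 0.60952 × 82 ≈ 49.98.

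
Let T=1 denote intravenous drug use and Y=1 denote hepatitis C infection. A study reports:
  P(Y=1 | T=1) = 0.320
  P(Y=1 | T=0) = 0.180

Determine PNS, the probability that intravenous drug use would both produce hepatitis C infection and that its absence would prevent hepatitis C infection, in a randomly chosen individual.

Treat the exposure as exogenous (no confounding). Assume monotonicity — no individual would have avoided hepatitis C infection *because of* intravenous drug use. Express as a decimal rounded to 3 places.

Let p₁ = 0.32, p₀ = 0.18.
Under exogeneity and monotonicity, PNS = p₁ − p₀.
PNS = 0.32 − 0.18 = 0.14

PNS ≈ 0.140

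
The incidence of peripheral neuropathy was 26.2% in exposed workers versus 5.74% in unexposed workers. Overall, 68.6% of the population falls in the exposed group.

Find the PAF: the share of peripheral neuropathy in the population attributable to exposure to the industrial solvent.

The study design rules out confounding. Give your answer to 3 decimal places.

PAF ≈ 0.710

p₁ = 0.262, p₀ = 0.0574.
Overall risk P(Y=1) = π·p₁ + (1−π)·p₀ = 0.686×0.262 + 0.314×0.0574 = 0.19776.
Under exogeneity, PAF = [P(Y=1) − p₀] / P(Y=1).
PAF = (0.19776 − 0.0574) / 0.19776 ≈ 0.7097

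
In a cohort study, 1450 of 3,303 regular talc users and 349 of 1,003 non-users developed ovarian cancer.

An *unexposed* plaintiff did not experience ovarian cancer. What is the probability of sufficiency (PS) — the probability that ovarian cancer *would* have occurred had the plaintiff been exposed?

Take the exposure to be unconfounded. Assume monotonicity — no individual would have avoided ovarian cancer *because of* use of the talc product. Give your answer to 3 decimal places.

p₁ = P(outcome | exposed) = 1450/3303 = 0.43899
p₀ = P(outcome | unexposed) = 349/1003 = 0.34796
Under exogeneity and monotonicity, PS = (p₁ − p₀) / (1 − p₀).
PS = (0.43899 − 0.34796) / (1 − 0.34796) = 0.091039 / 0.65204 ≈ 0.1396

PS ≈ 0.140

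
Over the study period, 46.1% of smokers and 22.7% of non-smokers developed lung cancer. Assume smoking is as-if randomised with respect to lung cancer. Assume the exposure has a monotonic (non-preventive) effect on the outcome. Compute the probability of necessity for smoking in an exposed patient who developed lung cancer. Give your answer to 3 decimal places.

p₁ = 0.461, p₀ = 0.227.
Under exogeneity and monotonicity, PN = (p₁ − p₀) / p₁.
PN = (0.461 − 0.227) / 0.461 = 0.234 / 0.461 ≈ 0.5076

PN ≈ 0.508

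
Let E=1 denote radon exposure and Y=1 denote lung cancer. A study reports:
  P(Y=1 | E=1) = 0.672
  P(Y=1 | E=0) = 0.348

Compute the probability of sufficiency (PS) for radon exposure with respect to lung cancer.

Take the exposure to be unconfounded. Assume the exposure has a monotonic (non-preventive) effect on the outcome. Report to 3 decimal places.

Let p₁ = 0.672, p₀ = 0.348.
Under exogeneity and monotonicity, PS = (p₁ − p₀) / (1 − p₀).
PS = (0.672 − 0.348) / (1 − 0.348) = 0.324 / 0.652 ≈ 0.4969

PS ≈ 0.497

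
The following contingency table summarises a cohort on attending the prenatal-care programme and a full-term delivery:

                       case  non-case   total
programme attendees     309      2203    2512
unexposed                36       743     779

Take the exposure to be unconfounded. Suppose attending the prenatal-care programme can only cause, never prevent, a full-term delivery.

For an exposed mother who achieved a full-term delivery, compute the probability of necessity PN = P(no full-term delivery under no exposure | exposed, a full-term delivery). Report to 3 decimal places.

PN ≈ 0.624

p₁ = P(outcome | exposed) = 309/2512 = 0.12301
p₀ = P(outcome | unexposed) = 36/779 = 0.046213
Under exogeneity and monotonicity, PN = (p₁ − p₀) / p₁.
PN = (0.12301 − 0.046213) / 0.12301 = 0.076796 / 0.12301 ≈ 0.6243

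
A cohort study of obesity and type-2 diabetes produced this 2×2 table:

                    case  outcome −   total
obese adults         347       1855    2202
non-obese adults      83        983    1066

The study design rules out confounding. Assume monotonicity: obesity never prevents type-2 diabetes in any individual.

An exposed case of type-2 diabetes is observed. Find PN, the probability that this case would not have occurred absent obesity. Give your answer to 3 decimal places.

PN ≈ 0.506

p₁ = P(outcome | exposed) = 347/2202 = 0.15758
p₀ = P(outcome | unexposed) = 83/1066 = 0.077861
Under exogeneity and monotonicity, PN = (p₁ − p₀)/p₁.
PN = (0.15758 − 0.077861) / 0.15758 ≈ 0.5059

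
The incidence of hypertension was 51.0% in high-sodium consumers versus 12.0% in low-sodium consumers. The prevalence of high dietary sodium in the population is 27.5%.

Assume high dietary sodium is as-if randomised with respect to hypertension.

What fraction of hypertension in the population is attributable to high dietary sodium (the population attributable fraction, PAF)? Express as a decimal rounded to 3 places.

p₁ = 0.51, p₀ = 0.12.
Overall risk P(Y=1) = π·p₁ + (1−π)·p₀ = 0.275×0.51 + 0.725×0.12 = 0.22725.
Under exogeneity, PAF = [P(Y=1) − p₀] / P(Y=1).
PAF = (0.22725 − 0.12) / 0.22725 ≈ 0.4719

PAF ≈ 0.472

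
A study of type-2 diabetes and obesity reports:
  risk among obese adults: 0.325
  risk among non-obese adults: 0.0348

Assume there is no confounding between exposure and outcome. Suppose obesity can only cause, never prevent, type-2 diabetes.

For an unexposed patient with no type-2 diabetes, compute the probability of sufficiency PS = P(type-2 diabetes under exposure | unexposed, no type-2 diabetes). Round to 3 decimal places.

PS ≈ 0.301

Let p₁ = 0.325, p₀ = 0.0348.
Under exogeneity and monotonicity, PS = (p₁ − p₀) / (1 − p₀).
PS = (0.325 − 0.0348) / (1 − 0.0348) = 0.2902 / 0.9652 ≈ 0.3007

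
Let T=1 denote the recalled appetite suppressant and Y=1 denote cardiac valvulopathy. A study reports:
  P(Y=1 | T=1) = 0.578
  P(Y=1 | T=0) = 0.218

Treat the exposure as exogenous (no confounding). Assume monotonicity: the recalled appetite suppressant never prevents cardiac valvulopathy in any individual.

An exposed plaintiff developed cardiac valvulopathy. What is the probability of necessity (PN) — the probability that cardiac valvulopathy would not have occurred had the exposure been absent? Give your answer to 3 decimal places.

PN ≈ 0.623

Let p₁ = 0.578, p₀ = 0.218.
Under exogeneity and monotonicity, PN = (p₁ − p₀) / p₁.
PN = (0.578 − 0.218) / 0.578 = 0.36 / 0.578 ≈ 0.6228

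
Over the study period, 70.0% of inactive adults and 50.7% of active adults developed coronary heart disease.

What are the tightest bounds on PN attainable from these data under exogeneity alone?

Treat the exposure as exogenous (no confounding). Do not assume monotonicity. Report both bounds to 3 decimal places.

p₁ = 0.7, p₀ = 0.507.
Under exogeneity alone the bounds on PN are max{0,(p₁−p₀)/p₁} ≤ PN ≤ min{1,(1−p₀)/p₁}.
  lower = (p₁ − p₀)/p₁ = 0.193 / 0.7 ≈ 0.2757
  upper = min{1, (1 − p₀)/p₁} = 0.493 / 0.7 ≈ 0.7043

0.276 ≤ PN ≤ 0.704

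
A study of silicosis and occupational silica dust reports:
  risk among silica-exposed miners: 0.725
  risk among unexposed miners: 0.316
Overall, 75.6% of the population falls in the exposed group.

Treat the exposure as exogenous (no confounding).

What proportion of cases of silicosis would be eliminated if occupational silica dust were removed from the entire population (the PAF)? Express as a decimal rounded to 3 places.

Let p₁ = 0.725, p₀ = 0.316.
Overall risk P(Y=1) = π·p₁ + (1−π)·p₀ = 0.756×0.725 + 0.244×0.316 = 0.6252.
Under exogeneity, PAF = [P(Y=1) − p₀] / P(Y=1).
PAF = (0.6252 − 0.316) / 0.6252 ≈ 0.4946

PAF ≈ 0.495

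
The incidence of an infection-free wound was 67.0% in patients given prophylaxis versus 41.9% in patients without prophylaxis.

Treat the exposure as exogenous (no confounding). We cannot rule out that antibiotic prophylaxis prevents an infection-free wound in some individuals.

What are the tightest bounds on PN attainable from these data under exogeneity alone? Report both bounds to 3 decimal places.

p₁ = 0.67, p₀ = 0.419.
Under exogeneity alone the bounds on PN are max{0,(p₁−p₀)/p₁} ≤ PN ≤ min{1,(1−p₀)/p₁}.
  lower = (p₁ − p₀)/p₁ = 0.251 / 0.67 ≈ 0.3746
  upper = min{1, (1 − p₀)/p₁} = 0.581 / 0.67 ≈ 0.8672

0.375 ≤ PN ≤ 0.867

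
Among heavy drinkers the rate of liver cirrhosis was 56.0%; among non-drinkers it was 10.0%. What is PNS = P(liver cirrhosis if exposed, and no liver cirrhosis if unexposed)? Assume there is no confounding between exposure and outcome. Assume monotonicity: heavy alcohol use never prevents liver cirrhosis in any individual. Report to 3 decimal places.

p₁ = 0.56, p₀ = 0.1.
Under exogeneity and monotonicity, PNS = p₁ − p₀.
PNS = 0.56 − 0.1 = 0.46

PNS ≈ 0.460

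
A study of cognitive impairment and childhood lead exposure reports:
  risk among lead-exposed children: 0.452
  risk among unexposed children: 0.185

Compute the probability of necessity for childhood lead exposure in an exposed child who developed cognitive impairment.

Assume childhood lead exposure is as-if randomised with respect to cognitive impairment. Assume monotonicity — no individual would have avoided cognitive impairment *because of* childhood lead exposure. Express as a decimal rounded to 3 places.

PN ≈ 0.591

Let p₁ = 0.452, p₀ = 0.185.
Under exogeneity and monotonicity, PN = (p₁ − p₀) / p₁.
PN = (0.452 − 0.185) / 0.452 = 0.267 / 0.452 ≈ 0.5907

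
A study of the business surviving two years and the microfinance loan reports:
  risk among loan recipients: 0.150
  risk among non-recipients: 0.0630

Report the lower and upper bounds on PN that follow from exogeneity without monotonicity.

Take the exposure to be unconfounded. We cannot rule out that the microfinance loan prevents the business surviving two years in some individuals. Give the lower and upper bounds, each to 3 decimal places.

Let p₁ = 0.15, p₀ = 0.063.
Under exogeneity alone the bounds on PN are max{0,(p₁−p₀)/p₁} ≤ PN ≤ min{1,(1−p₀)/p₁}.
  lower = (p₁ − p₀)/p₁ = 0.087 / 0.15 ≈ 0.5800
  upper = min{1, (1 − p₀)/p₁} = 0.937 / 0.15 ≈ 6.2467 → capped at 1

0.580 ≤ PN ≤ 1.000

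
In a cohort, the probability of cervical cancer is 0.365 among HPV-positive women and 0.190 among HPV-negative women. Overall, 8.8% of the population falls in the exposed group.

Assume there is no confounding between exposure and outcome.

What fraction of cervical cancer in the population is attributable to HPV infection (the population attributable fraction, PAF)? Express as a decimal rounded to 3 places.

PAF ≈ 0.075

Let p₁ = 0.365, p₀ = 0.19.
Overall risk P(Y=1) = π·p₁ + (1−π)·p₀ = 0.088×0.365 + 0.912×0.19 = 0.2054.
Under exogeneity, PAF = [P(Y=1) − p₀] / P(Y=1).
PAF = (0.2054 − 0.19) / 0.2054 ≈ 0.0750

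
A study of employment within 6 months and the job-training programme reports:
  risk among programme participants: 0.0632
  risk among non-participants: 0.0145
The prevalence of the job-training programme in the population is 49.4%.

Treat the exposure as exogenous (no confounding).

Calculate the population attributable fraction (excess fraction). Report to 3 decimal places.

PAF ≈ 0.624

Let p₁ = 0.0632, p₀ = 0.0145.
Overall risk P(Y=1) = π·p₁ + (1−π)·p₀ = 0.494×0.0632 + 0.506×0.0145 = 0.038558.
Under exogeneity, PAF = [P(Y=1) − p₀] / P(Y=1).
PAF = (0.038558 − 0.0145) / 0.038558 ≈ 0.6239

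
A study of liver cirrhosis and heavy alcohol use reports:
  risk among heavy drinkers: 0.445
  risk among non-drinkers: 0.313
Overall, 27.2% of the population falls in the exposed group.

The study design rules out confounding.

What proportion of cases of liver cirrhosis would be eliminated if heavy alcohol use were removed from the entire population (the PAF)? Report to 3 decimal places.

Let p₁ = 0.445, p₀ = 0.313.
Overall risk P(Y=1) = π·p₁ + (1−π)·p₀ = 0.272×0.445 + 0.728×0.313 = 0.3489.
Under exogeneity, PAF = [P(Y=1) − p₀] / P(Y=1).
PAF = (0.3489 − 0.313) / 0.3489 ≈ 0.1029

PAF ≈ 0.103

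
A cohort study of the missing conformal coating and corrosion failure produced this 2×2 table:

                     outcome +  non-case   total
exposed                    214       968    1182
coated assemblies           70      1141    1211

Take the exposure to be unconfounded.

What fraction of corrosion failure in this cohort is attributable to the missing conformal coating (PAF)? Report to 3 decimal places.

PAF ≈ 0.513

p₁ = P(outcome | exposed) = 214/1182 = 0.18105
p₀ = P(outcome | unexposed) = 70/1211 = 0.057803
Exposure prevalence π = 1182/2393 = 0.49394; overall risk P(Y=1) = 0.11868.
Under exogeneity, PAF = [P(Y=1) − p₀]/P(Y=1).
PAF = (0.11868 − 0.057803) / 0.11868 ≈ 0.5129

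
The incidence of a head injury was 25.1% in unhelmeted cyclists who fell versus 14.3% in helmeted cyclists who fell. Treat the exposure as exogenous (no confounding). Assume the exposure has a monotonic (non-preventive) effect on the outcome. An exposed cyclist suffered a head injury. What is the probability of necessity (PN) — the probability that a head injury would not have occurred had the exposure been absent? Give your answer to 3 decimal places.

p₁ = 0.251, p₀ = 0.143.
Under exogeneity and monotonicity, PN = (p₁ − p₀) / p₁.
PN = (0.251 − 0.143) / 0.251 = 0.108 / 0.251 ≈ 0.4303

PN ≈ 0.430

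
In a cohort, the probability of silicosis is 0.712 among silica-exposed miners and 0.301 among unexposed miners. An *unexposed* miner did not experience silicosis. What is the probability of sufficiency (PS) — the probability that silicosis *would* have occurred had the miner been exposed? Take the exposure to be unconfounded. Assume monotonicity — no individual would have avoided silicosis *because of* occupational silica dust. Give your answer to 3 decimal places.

PS ≈ 0.588

Let p₁ = 0.712, p₀ = 0.301.
Under exogeneity and monotonicity, PS = (p₁ − p₀) / (1 − p₀).
PS = (0.712 − 0.301) / (1 − 0.301) = 0.411 / 0.699 ≈ 0.5880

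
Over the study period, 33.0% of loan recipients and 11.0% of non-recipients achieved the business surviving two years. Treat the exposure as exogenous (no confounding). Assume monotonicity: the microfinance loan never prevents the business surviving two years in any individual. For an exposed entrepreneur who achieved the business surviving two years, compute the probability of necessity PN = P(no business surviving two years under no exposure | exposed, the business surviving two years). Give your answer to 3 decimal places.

p₁ = 0.33, p₀ = 0.11.
Under exogeneity and monotonicity, PN = (p₁ − p₀) / p₁.
PN = (0.33 − 0.11) / 0.33 = 0.22 / 0.33 ≈ 0.6667

PN ≈ 0.667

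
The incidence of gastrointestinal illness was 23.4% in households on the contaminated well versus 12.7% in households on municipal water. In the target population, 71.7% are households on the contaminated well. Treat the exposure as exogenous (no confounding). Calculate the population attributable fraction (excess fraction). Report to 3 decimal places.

PAF ≈ 0.377

p₁ = 0.234, p₀ = 0.127.
Overall risk P(Y=1) = π·p₁ + (1−π)·p₀ = 0.717×0.234 + 0.283×0.127 = 0.20372.
Under exogeneity, PAF = [P(Y=1) − p₀] / P(Y=1).
PAF = (0.20372 − 0.127) / 0.20372 ≈ 0.3766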